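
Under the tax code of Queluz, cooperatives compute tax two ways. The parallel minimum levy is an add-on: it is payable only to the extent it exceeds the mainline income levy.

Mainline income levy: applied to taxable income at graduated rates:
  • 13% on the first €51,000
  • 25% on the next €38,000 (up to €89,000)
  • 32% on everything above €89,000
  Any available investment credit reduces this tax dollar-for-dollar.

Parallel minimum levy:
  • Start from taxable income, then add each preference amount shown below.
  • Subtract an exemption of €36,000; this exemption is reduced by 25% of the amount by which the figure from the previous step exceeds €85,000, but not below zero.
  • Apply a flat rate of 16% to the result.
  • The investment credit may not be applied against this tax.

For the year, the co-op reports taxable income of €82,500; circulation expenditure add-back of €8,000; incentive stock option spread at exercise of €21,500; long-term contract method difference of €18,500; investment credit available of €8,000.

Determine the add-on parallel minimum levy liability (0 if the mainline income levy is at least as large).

€10,435

Mainline income levy:
  €51,000 × 13% = €6,630
  €31,500 × 25% = €7,875
  → €14,505
  Less investment credit €8,000 → €6,505

Parallel minimum levy:
  Adjusted income: €82,500 + €8,000 + €21,500 + €18,500 = €130,500
  Exemption: €36,000 − 25% × (€130,500 − €85,000) = €36,000 − €11,375 = €24,625
  Base: €130,500 − €24,625 = €105,875
  €105,875 × 16% = €16,940

Excess of parallel minimum levy over mainline income levy: €16,940 − €6,505 = €10,435.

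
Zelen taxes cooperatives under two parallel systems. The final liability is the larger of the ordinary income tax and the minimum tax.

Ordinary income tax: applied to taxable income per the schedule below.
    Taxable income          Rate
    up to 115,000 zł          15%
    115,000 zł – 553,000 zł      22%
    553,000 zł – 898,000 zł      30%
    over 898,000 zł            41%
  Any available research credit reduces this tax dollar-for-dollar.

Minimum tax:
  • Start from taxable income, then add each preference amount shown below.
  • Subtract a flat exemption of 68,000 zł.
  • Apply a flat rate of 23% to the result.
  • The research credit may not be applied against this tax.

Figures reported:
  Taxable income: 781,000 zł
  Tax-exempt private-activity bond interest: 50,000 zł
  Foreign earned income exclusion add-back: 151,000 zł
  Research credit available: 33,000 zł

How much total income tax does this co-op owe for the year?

210,220 zł

Minimum tax:
  Adjusted income: 781,000 zł + 50,000 zł + 151,000 zł = 982,000 zł
  Less exemption 68,000 zł → base 914,000 zł
  914,000 zł × 23% = 210,220 zł

Ordinary income tax:
  115,000 zł × 15% = 17,250 zł
  438,000 zł × 22% = 96,360 zł
  228,000 zł × 30% = 68,400 zł
  → 182,010 zł
  Less research credit 33,000 zł → 149,010 zł

210,220 zł > 149,010 zł, so the minimum tax is the binding amount.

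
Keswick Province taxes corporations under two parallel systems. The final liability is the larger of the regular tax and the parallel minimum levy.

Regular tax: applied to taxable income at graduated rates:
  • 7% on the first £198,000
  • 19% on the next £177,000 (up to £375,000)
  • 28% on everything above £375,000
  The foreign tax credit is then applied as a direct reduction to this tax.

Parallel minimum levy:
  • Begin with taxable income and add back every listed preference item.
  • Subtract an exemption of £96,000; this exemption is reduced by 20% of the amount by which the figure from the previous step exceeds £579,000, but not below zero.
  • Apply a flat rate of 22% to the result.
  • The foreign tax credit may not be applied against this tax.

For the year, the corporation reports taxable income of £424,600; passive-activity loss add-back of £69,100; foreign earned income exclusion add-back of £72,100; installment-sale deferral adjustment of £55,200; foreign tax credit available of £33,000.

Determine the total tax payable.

Parallel minimum levy:
  Adjusted income: £424,600 + £69,100 + £72,100 + £55,200 = £621,000
  Exemption: £96,000 − 20% × (£621,000 − £579,000) = £96,000 − £8,400 = £87,600
  Base: £621,000 − £87,600 = £533,400
  £533,400 × 22% = £117,348

Regular tax:
  £198,000 × 7% = £13,860
  £177,000 × 19% = £33,630
  £49,600 × 28% = £13,888
  → £61,378
  Less foreign tax credit £33,000 → £28,378

£117,348 > £28,378, so the parallel minimum levy is the binding amount.

£117,348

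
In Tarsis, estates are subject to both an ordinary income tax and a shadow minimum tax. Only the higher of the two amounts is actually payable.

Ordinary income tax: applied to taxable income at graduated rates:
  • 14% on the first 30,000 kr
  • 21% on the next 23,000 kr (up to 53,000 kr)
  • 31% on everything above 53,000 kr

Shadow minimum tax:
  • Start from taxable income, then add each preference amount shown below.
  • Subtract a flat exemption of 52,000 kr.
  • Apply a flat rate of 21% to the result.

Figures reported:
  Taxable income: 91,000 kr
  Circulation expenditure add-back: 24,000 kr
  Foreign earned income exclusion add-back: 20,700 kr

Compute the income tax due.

Ordinary income tax:
  30,000 kr × 14% = 4,200 kr
  23,000 kr × 21% = 4,830 kr
  38,000 kr × 31% = 11,780 kr
  → 20,810 kr

Shadow minimum tax:
  Adjusted income: 91,000 kr + 24,000 kr + 20,700 kr = 135,700 kr
  Less exemption 52,000 kr → base 83,700 kr
  83,700 kr × 21% = 17,577 kr

20,810 kr > 17,577 kr, so the ordinary income tax governs.

20,810 kr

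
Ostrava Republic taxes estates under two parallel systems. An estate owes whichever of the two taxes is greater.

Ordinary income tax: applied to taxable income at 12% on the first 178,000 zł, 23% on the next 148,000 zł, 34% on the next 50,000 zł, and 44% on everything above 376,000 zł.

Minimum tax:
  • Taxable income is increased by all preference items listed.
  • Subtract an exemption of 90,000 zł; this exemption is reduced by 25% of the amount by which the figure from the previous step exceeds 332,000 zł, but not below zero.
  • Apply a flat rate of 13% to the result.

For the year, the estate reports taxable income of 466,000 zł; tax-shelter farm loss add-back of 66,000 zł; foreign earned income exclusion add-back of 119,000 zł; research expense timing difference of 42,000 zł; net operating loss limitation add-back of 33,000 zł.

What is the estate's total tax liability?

Minimum tax:
  Adjusted income: 466,000 zł + 66,000 zł + 119,000 zł + 42,000 zł + 33,000 zł = 726,000 zł
  Exemption: 25% × (726,000 zł − 332,000 zł) = 98,500 zł ≥ 90,000 zł, so the exemption is fully phased out
  Base: 726,000 zł − 0 zł = 726,000 zł
  726,000 zł × 13% = 94,380 zł

Ordinary income tax:
  178,000 zł × 12% = 21,360 zł
  148,000 zł × 23% = 34,040 zł
  50,000 zł × 34% = 17,000 zł
  90,000 zł × 44% = 39,600 zł
  → 112,000 zł

112,000 zł > 94,380 zł, so the ordinary income tax governs.

112,000 zł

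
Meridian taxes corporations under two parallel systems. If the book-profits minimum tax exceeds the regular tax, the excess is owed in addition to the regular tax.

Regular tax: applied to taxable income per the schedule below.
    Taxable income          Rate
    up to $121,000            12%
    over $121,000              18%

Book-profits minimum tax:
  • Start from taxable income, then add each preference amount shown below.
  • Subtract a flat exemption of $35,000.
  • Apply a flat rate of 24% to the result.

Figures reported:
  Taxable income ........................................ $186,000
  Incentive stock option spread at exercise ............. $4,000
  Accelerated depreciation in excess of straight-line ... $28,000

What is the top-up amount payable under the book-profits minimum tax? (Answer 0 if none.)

$17,700

Book-profits minimum tax:
  Adjusted income: $186,000 + $4,000 + $28,000 = $218,000
  Less exemption $35,000 → base $183,000
  $183,000 × 24% = $43,920

Regular tax:
  $121,000 × 12% = $14,520
  $65,000 × 18% = $11,700
  → $26,220

Excess of book-profits minimum tax over regular tax: $43,920 − $26,220 = $17,700.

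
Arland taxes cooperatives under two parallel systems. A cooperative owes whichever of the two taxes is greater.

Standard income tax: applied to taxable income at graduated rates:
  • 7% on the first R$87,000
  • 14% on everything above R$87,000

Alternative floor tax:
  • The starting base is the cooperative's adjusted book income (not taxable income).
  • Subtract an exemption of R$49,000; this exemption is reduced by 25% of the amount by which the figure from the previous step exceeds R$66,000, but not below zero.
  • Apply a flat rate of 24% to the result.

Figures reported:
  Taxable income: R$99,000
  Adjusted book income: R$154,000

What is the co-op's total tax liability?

Alternative floor tax:
  Base (adjusted book income): R$154,000
  Exemption: R$49,000 − 25% × (R$154,000 − R$66,000) = R$49,000 − R$22,000 = R$27,000
  Base: R$154,000 − R$27,000 = R$127,000
  R$127,000 × 24% = R$30,480

Standard income tax:
  R$87,000 × 7% = R$6,090
  R$12,000 × 14% = R$1,680
  → R$7,770

R$30,480 > R$7,770, so the alternative floor tax is the binding amount.

R$30,480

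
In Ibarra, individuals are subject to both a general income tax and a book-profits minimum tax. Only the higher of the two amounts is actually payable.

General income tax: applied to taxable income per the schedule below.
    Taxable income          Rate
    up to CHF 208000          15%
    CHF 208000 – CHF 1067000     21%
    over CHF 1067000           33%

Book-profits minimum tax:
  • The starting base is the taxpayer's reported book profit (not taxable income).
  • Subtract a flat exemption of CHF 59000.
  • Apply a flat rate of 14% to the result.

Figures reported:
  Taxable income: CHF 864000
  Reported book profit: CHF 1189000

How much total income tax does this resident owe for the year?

CHF 168960

Book-profits minimum tax:
  Base (reported book profit): CHF 1189000
  Less exemption CHF 59000 → base CHF 1130000
  CHF 1130000 × 14% = CHF 158200

General income tax:
  CHF 208000 × 15% = CHF 31200
  CHF 656000 × 21% = CHF 137760
  → CHF 168960

CHF 168960 > CHF 158200, so the general income tax governs.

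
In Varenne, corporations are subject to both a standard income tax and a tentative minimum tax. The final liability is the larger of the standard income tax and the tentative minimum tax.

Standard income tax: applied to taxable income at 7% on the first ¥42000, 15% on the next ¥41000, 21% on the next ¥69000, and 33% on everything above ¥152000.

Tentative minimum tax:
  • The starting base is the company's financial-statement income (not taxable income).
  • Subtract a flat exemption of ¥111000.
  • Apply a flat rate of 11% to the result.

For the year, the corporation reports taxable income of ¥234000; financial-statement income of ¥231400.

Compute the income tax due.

Tentative minimum tax:
  Base (financial-statement income): ¥231400
  Less exemption ¥111000 → base ¥120400
  ¥120400 × 11% = ¥13244

Standard income tax:
  ¥42000 × 7% = ¥2940
  ¥41000 × 15% = ¥6150
  ¥69000 × 21% = ¥14490
  ¥82000 × 33% = ¥27060
  → ¥50640

¥50640 > ¥13244, so the standard income tax governs.

¥50640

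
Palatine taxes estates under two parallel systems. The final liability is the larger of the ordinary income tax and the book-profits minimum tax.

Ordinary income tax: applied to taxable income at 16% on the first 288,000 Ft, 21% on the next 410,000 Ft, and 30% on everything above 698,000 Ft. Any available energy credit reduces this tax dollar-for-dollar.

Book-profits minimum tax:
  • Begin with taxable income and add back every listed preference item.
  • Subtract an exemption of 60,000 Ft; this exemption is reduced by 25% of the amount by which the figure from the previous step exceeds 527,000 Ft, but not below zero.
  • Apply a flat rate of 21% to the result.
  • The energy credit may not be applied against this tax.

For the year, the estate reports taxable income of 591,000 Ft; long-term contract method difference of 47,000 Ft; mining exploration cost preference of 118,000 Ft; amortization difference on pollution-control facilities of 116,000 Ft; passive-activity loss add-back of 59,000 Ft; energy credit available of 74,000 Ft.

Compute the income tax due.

Book-profits minimum tax:
  Adjusted income: 591,000 Ft + 47,000 Ft + 118,000 Ft + 116,000 Ft + 59,000 Ft = 931,000 Ft
  Exemption: 25% × (931,000 Ft − 527,000 Ft) = 101,000 Ft ≥ 60,000 Ft, so the exemption is fully phased out
  Base: 931,000 Ft − 0 Ft = 931,000 Ft
  931,000 Ft × 21% = 195,510 Ft

Ordinary income tax:
  288,000 Ft × 16% = 46,080 Ft
  303,000 Ft × 21% = 63,630 Ft
  → 109,710 Ft
  Less energy credit 74,000 Ft → 35,710 Ft

195,510 Ft > 35,710 Ft, so the book-profits minimum tax is the binding amount.

195,510 Ft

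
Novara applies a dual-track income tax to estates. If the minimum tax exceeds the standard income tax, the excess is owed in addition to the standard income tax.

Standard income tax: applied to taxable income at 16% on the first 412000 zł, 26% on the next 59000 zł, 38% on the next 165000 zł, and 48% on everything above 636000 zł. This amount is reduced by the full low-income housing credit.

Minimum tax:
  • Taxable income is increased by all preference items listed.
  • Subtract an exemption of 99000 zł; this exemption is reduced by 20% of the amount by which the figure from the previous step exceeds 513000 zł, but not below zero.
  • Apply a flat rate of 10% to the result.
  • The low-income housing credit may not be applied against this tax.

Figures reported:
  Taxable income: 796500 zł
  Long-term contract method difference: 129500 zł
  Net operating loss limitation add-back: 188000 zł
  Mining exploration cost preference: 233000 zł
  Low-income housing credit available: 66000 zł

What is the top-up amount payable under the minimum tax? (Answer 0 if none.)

Minimum tax:
  Adjusted income: 796500 zł + 129500 zł + 188000 zł + 233000 zł = 1347000 zł
  Exemption: 20% × (1347000 zł − 513000 zł) = 166800 zł ≥ 99000 zł, so the exemption is fully phased out
  Base: 1347000 zł − 0 zł = 1347000 zł
  1347000 zł × 10% = 134700 zł

Standard income tax:
  412000 zł × 16% = 65920 zł
  59000 zł × 26% = 15340 zł
  165000 zł × 38% = 62700 zł
  160500 zł × 48% = 77040 zł
  → 221000 zł
  Less low-income housing credit 66000 zł → 155000 zł

134700 zł ≤ 155000 zł, so no add-on is due.

0 zł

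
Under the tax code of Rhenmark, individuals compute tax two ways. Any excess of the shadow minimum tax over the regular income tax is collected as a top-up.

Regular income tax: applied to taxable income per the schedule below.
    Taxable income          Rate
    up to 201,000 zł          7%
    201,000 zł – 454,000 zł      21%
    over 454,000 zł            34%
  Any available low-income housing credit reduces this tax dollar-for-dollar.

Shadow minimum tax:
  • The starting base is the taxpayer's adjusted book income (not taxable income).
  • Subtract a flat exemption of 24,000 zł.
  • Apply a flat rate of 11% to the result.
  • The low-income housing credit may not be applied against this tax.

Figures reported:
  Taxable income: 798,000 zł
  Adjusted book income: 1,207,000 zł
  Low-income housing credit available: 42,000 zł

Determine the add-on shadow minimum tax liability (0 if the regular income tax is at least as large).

0 zł

Shadow minimum tax:
  Base (adjusted book income): 1,207,000 zł
  Less exemption 24,000 zł → base 1,183,000 zł
  1,183,000 zł × 11% = 130,130 zł

Regular income tax:
  201,000 zł × 7% = 14,070 zł
  253,000 zł × 21% = 53,130 zł
  344,000 zł × 34% = 116,960 zł
  → 184,160 zł
  Less low-income housing credit 42,000 zł → 142,160 zł

130,130 zł ≤ 142,160 zł, so no add-on is due.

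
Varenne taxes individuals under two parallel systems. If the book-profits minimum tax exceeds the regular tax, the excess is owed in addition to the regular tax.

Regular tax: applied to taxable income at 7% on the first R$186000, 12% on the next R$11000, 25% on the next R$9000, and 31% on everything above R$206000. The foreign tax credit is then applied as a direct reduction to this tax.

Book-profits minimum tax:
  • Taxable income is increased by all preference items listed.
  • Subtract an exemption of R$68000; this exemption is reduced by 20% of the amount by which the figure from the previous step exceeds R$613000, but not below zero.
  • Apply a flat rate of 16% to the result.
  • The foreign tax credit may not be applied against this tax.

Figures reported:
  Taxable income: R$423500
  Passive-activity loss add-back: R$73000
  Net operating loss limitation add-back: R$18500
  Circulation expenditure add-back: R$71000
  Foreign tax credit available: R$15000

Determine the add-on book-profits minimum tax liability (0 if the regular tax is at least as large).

R$13865

Regular tax:
  R$186000 × 7% = R$13020
  R$11000 × 12% = R$1320
  R$9000 × 25% = R$2250
  R$217500 × 31% = R$67425
  → R$84015
  Less foreign tax credit R$15000 → R$69015

Book-profits minimum tax:
  Adjusted income: R$423500 + R$73000 + R$18500 + R$71000 = R$586000
  Exemption: R$586000 ≤ R$613000, so full R$68000 applies
  Base: R$586000 − R$68000 = R$518000
  R$518000 × 16% = R$82880

Excess of book-profits minimum tax over regular tax: R$82880 − R$69015 = R$13865.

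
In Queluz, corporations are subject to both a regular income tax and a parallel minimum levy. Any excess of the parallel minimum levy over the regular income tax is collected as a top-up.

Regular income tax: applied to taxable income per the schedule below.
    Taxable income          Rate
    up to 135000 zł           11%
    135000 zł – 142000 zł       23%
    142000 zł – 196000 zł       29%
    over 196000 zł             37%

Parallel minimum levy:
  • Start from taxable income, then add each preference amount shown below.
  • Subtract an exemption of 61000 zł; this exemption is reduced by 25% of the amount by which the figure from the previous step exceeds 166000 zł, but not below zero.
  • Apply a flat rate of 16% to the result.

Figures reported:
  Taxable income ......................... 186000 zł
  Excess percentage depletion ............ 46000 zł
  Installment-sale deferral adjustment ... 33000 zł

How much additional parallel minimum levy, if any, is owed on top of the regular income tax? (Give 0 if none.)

7380 zł

Parallel minimum levy:
  Adjusted income: 186000 zł + 46000 zł + 33000 zł = 265000 zł
  Exemption: 61000 zł − 25% × (265000 zł − 166000 zł) = 61000 zł − 24750 zł = 36250 zł
  Base: 265000 zł − 36250 zł = 228750 zł
  228750 zł × 16% = 36600 zł

Regular income tax:
  135000 zł × 11% = 14850 zł
  7000 zł × 23% = 1610 zł
  44000 zł × 29% = 12760 zł
  → 29220 zł

Excess of parallel minimum levy over regular income tax: 36600 zł − 29220 zł = 7380 zł.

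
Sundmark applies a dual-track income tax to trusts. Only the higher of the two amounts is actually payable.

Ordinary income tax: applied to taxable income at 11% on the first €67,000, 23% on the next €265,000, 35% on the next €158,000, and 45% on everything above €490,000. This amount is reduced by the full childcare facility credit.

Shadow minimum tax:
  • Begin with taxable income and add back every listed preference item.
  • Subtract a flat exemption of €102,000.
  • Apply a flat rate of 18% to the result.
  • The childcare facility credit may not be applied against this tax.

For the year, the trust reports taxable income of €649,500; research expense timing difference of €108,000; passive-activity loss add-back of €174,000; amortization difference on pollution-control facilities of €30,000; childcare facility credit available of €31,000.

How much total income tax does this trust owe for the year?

€164,395

Shadow minimum tax:
  Adjusted income: €649,500 + €108,000 + €174,000 + €30,000 = €961,500
  Less exemption €102,000 → base €859,500
  €859,500 × 18% = €154,710

Ordinary income tax:
  €67,000 × 11% = €7,370
  €265,000 × 23% = €60,950
  €158,000 × 35% = €55,300
  €159,500 × 45% = €71,775
  → €195,395
  Less childcare facility credit €31,000 → €164,395

€164,395 > €154,710, so the ordinary income tax governs.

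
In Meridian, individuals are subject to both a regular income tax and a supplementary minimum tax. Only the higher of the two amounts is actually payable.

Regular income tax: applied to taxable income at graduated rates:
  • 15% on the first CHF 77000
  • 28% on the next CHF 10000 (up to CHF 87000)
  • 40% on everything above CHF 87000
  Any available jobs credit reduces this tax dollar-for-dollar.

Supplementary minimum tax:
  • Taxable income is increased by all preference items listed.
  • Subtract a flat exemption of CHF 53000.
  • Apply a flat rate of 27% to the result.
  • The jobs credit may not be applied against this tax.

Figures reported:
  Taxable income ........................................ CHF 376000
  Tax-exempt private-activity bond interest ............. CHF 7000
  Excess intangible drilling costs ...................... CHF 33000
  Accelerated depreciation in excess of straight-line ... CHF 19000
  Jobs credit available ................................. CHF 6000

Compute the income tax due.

CHF 123950

Supplementary minimum tax:
  Adjusted income: CHF 376000 + CHF 7000 + CHF 33000 + CHF 19000 = CHF 435000
  Less exemption CHF 53000 → base CHF 382000
  CHF 382000 × 27% = CHF 103140

Regular income tax:
  CHF 77000 × 15% = CHF 11550
  CHF 10000 × 28% = CHF 2800
  CHF 289000 × 40% = CHF 115600
  → CHF 129950
  Less jobs credit CHF 6000 → CHF 123950

CHF 123950 > CHF 103140, so the regular income tax governs.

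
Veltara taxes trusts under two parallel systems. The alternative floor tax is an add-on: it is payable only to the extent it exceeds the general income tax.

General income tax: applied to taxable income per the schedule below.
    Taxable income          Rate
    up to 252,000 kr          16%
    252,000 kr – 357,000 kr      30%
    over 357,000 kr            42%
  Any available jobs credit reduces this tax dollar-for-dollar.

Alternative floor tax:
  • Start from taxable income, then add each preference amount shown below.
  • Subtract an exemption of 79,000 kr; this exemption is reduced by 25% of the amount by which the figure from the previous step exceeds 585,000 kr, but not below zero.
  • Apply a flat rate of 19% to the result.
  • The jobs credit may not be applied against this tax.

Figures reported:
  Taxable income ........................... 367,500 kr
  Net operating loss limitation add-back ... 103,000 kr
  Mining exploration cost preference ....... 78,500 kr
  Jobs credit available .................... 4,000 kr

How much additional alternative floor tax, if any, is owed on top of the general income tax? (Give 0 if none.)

Alternative floor tax:
  Adjusted income: 367,500 kr + 103,000 kr + 78,500 kr = 549,000 kr
  Exemption: 549,000 kr ≤ 585,000 kr, so full 79,000 kr applies
  Base: 549,000 kr − 79,000 kr = 470,000 kr
  470,000 kr × 19% = 89,300 kr

General income tax:
  252,000 kr × 16% = 40,320 kr
  105,000 kr × 30% = 31,500 kr
  10,500 kr × 42% = 4,410 kr
  → 76,230 kr
  Less jobs credit 4,000 kr → 72,230 kr

Excess of alternative floor tax over general income tax: 89,300 kr − 72,230 kr = 17,070 kr.

17,070 kr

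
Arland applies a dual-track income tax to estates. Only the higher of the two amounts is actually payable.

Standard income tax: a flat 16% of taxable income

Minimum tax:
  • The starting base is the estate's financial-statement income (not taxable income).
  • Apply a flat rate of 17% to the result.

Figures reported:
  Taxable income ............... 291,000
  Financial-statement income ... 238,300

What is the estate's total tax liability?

Standard income tax:
  291,000 × 16% = 46,560

Minimum tax:
  Base (financial-statement income): 238,300
  238,300 × 17% = 40,511

46,560 > 40,511, so the standard income tax governs.

46,560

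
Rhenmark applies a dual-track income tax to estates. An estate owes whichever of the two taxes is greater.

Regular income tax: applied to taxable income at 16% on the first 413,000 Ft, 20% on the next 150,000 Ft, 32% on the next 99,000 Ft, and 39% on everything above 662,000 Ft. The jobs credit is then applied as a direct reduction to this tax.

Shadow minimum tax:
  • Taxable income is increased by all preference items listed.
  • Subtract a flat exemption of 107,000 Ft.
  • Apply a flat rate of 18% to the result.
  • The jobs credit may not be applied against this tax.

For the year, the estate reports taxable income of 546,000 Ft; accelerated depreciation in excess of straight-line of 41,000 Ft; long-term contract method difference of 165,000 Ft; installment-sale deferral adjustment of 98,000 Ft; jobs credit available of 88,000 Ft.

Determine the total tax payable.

133,740 Ft

Shadow minimum tax:
  Adjusted income: 546,000 Ft + 41,000 Ft + 165,000 Ft + 98,000 Ft = 850,000 Ft
  Less exemption 107,000 Ft → base 743,000 Ft
  743,000 Ft × 18% = 133,740 Ft

Regular income tax:
  413,000 Ft × 16% = 66,080 Ft
  133,000 Ft × 20% = 26,600 Ft
  → 92,680 Ft
  Less jobs credit 88,000 Ft → 4,680 Ft

133,740 Ft > 4,680 Ft, so the shadow minimum tax is the binding amount.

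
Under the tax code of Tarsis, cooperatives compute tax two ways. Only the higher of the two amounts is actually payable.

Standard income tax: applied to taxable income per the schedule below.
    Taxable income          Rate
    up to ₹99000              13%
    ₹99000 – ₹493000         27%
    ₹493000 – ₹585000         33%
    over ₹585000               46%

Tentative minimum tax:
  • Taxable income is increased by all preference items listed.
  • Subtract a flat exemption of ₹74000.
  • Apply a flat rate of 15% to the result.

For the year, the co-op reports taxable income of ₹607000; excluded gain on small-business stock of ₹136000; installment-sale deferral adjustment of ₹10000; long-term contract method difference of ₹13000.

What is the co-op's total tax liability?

₹159730

Tentative minimum tax:
  Adjusted income: ₹607000 + ₹136000 + ₹10000 + ₹13000 = ₹766000
  Less exemption ₹74000 → base ₹692000
  ₹692000 × 15% = ₹103800

Standard income tax:
  ₹99000 × 13% = ₹12870
  ₹394000 × 27% = ₹106380
  ₹92000 × 33% = ₹30360
  ₹22000 × 46% = ₹10120
  → ₹159730

₹159730 > ₹103800, so the standard income tax governs.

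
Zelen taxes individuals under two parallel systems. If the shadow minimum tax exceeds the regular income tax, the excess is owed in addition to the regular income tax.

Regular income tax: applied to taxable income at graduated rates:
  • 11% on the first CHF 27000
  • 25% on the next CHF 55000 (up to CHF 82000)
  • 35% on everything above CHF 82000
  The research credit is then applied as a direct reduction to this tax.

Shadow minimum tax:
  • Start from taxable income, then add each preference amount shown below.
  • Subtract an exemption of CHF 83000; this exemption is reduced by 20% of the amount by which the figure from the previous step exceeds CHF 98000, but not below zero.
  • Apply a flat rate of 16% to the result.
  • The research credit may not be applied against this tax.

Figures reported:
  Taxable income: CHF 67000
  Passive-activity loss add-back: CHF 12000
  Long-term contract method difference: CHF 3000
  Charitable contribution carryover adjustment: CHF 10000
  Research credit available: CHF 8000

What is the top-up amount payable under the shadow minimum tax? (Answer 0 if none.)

CHF 0

Shadow minimum tax:
  Adjusted income: CHF 67000 + CHF 12000 + CHF 3000 + CHF 10000 = CHF 92000
  Exemption: CHF 92000 ≤ CHF 98000, so full CHF 83000 applies
  Base: CHF 92000 − CHF 83000 = CHF 9000
  CHF 9000 × 16% = CHF 1440

Regular income tax:
  CHF 27000 × 11% = CHF 2970
  CHF 40000 × 25% = CHF 10000
  → CHF 12970
  Less research credit CHF 8000 → CHF 4970

CHF 1440 ≤ CHF 4970, so no add-on is due.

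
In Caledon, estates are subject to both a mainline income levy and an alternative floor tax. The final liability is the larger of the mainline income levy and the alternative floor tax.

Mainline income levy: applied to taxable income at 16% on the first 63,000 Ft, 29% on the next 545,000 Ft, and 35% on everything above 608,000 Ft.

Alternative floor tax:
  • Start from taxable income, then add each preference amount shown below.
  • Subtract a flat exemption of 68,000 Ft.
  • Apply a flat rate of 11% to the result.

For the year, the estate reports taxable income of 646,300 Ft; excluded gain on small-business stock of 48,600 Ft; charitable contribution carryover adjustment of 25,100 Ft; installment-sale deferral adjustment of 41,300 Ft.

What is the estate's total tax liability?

181,535 Ft

Mainline income levy:
  63,000 Ft × 16% = 10,080 Ft
  545,000 Ft × 29% = 158,050 Ft
  38,300 Ft × 35% = 13,405 Ft
  → 181,535 Ft

Alternative floor tax:
  Adjusted income: 646,300 Ft + 48,600 Ft + 25,100 Ft + 41,300 Ft = 761,300 Ft
  Less exemption 68,000 Ft → base 693,300 Ft
  693,300 Ft × 11% = 76,263 Ft

181,535 Ft > 76,263 Ft, so the mainline income levy governs.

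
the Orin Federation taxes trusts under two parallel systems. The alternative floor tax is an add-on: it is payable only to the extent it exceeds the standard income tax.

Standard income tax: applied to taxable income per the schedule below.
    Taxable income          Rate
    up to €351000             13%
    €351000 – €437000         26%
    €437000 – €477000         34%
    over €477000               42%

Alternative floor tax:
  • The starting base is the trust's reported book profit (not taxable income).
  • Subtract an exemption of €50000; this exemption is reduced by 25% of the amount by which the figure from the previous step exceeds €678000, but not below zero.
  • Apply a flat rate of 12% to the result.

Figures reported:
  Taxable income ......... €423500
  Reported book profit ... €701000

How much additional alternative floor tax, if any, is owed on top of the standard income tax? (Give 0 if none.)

Standard income tax:
  €351000 × 13% = €45630
  €72500 × 26% = €18850
  → €64480

Alternative floor tax:
  Base (reported book profit): €701000
  Exemption: €50000 − 25% × (€701000 − €678000) = €50000 − €5750 = €44250
  Base: €701000 − €44250 = €656750
  €656750 × 12% = €78810

Excess of alternative floor tax over standard income tax: €78810 − €64480 = €14330.

€14330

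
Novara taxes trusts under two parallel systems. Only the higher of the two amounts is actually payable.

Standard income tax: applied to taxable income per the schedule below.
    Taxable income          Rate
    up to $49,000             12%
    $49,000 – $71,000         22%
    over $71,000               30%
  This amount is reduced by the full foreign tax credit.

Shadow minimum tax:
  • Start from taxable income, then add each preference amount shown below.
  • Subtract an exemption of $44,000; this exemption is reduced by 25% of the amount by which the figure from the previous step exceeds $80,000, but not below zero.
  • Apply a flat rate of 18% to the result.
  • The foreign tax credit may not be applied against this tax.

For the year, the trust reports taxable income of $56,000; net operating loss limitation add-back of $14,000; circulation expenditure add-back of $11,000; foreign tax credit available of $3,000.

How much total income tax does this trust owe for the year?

$6,705

Shadow minimum tax:
  Adjusted income: $56,000 + $14,000 + $11,000 = $81,000
  Exemption: $44,000 − 25% × ($81,000 − $80,000) = $44,000 − $250 = $43,750
  Base: $81,000 − $43,750 = $37,250
  $37,250 × 18% = $6,705

Standard income tax:
  $49,000 × 12% = $5,880
  $7,000 × 22% = $1,540
  → $7,420
  Less foreign tax credit $3,000 → $4,420

$6,705 > $4,420, so the shadow minimum tax is the binding amount.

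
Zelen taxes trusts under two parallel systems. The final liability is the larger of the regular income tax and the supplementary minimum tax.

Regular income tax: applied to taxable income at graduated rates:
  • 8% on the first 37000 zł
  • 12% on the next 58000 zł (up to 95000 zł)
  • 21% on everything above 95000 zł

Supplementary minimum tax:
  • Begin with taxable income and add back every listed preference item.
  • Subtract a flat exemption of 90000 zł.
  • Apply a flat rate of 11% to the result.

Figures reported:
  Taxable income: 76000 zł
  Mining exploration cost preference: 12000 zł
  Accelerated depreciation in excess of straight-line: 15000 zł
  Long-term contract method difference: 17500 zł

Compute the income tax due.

7640 zł

Regular income tax:
  37000 zł × 8% = 2960 zł
  39000 zł × 12% = 4680 zł
  → 7640 zł

Supplementary minimum tax:
  Adjusted income: 76000 zł + 12000 zł + 15000 zł + 17500 zł = 120500 zł
  Less exemption 90000 zł → base 30500 zł
  30500 zł × 11% = 3355 zł

7640 zł > 3355 zł, so the regular income tax governs.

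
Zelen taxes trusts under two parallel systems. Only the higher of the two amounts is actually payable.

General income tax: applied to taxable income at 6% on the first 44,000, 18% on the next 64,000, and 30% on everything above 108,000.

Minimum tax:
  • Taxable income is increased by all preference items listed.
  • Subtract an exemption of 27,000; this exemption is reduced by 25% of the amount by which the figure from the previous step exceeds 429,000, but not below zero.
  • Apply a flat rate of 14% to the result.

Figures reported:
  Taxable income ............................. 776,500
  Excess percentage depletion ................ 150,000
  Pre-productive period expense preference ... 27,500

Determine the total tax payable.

214,710

Minimum tax:
  Adjusted income: 776,500 + 150,000 + 27,500 = 954,000
  Exemption: 25% × (954,000 − 429,000) = 131,250 ≥ 27,000, so the exemption is fully phased out
  Base: 954,000 − 0 = 954,000
  954,000 × 14% = 133,560

General income tax:
  44,000 × 6% = 2,640
  64,000 × 18% = 11,520
  668,500 × 30% = 200,550
  → 214,710

214,710 > 133,560, so the general income tax governs.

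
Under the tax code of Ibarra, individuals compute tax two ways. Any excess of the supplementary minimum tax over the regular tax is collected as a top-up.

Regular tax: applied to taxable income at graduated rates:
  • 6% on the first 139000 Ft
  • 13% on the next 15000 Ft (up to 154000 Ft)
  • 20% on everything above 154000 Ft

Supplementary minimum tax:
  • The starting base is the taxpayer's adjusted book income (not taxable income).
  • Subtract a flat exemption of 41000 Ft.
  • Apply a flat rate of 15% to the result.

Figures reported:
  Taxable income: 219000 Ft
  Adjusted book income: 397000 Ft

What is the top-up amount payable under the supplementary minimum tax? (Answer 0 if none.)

Supplementary minimum tax:
  Base (adjusted book income): 397000 Ft
  Less exemption 41000 Ft → base 356000 Ft
  356000 Ft × 15% = 53400 Ft

Regular tax:
  139000 Ft × 6% = 8340 Ft
  15000 Ft × 13% = 1950 Ft
  65000 Ft × 20% = 13000 Ft
  → 23290 Ft

Excess of supplementary minimum tax over regular tax: 53400 Ft − 23290 Ft = 30110 Ft.

30110 Ft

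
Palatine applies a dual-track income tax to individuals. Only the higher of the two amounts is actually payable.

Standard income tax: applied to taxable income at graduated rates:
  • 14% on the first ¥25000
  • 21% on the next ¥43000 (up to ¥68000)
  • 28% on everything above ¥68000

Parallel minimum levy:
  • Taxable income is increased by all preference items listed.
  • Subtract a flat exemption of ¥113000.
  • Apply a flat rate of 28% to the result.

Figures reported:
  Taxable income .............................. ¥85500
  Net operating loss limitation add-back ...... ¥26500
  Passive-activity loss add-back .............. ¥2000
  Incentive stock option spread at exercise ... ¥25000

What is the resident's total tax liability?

¥17430

Standard income tax:
  ¥25000 × 14% = ¥3500
  ¥43000 × 21% = ¥9030
  ¥17500 × 28% = ¥4900
  → ¥17430

Parallel minimum levy:
  Adjusted income: ¥85500 + ¥26500 + ¥2000 + ¥25000 = ¥139000
  Less exemption ¥113000 → base ¥26000
  ¥26000 × 28% = ¥7280

¥17430 > ¥7280, so the standard income tax governs.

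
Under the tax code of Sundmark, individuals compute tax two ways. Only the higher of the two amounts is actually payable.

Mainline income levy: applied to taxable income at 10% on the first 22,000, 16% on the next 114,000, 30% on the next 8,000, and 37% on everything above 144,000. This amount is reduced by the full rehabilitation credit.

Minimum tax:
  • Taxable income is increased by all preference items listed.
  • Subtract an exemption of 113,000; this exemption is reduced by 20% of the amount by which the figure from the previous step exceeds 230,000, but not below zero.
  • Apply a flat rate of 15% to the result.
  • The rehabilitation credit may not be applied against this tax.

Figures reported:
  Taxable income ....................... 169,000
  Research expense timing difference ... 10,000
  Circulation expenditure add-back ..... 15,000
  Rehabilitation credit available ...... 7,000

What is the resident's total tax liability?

25,090

Minimum tax:
  Adjusted income: 169,000 + 10,000 + 15,000 = 194,000
  Exemption: 194,000 ≤ 230,000, so full 113,000 applies
  Base: 194,000 − 113,000 = 81,000
  81,000 × 15% = 12,150

Mainline income levy:
  22,000 × 10% = 2,200
  114,000 × 16% = 18,240
  8,000 × 30% = 2,400
  25,000 × 37% = 9,250
  → 32,090
  Less rehabilitation credit 7,000 → 25,090

25,090 > 12,150, so the mainline income levy governs.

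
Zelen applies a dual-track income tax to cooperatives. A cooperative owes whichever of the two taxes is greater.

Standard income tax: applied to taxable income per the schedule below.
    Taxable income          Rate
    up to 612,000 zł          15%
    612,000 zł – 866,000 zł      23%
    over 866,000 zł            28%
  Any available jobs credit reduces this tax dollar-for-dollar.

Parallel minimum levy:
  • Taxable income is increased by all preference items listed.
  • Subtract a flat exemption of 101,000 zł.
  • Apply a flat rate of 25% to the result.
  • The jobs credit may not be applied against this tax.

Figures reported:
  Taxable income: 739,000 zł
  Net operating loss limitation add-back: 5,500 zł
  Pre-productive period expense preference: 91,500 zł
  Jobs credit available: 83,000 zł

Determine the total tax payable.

183,750 zł

Standard income tax:
  612,000 zł × 15% = 91,800 zł
  127,000 zł × 23% = 29,210 zł
  → 121,010 zł
  Less jobs credit 83,000 zł → 38,010 zł

Parallel minimum levy:
  Adjusted income: 739,000 zł + 5,500 zł + 91,500 zł = 836,000 zł
  Less exemption 101,000 zł → base 735,000 zł
  735,000 zł × 25% = 183,750 zł

183,750 zł > 38,010 zł, so the parallel minimum levy is the binding amount.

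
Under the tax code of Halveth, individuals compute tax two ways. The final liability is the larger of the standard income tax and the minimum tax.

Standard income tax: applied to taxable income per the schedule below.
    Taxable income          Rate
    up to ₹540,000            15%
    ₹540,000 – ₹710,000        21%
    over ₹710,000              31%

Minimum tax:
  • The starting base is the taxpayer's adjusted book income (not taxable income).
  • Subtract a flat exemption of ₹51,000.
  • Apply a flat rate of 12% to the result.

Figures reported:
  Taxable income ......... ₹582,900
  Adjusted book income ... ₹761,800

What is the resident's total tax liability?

Standard income tax:
  ₹540,000 × 15% = ₹81,000
  ₹42,900 × 21% = ₹9,009
  → ₹90,009

Minimum tax:
  Base (adjusted book income): ₹761,800
  Less exemption ₹51,000 → base ₹710,800
  ₹710,800 × 12% = ₹85,296

₹90,009 > ₹85,296, so the standard income tax governs.

₹90,009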